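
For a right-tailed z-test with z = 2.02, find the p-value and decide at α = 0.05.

p = P(Z > 2.02) = 1 - Φ(2.02) ≈ 0.0217. Since p < 0.05, reject H₀ (significant) at α = 0.05.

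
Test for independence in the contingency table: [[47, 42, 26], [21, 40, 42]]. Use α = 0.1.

χ² = 13.134. df = 2, critical = 4.605. Reject H₀. Variables are dependent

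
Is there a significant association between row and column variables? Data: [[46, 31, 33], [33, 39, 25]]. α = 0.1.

χ² = 3.354. df = 2, critical = 4.605. Fail to reject H₀. No evidence of dependence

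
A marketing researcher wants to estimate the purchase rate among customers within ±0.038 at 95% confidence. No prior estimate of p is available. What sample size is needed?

Conservative approach: use p = 0.5 (maximizes p(1-p) = 0.25). n = z²(0.25)/E² = 1.96²×0.25/0.038² = 665.1 → n = 666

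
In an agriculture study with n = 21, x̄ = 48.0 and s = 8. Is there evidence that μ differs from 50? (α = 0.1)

t = (x̄ - μ₀)/(s/√n) = (48.0 - 50)/(8/√21) = -1.146. df = 20, critical t = ±1.725. Fail to reject H₀.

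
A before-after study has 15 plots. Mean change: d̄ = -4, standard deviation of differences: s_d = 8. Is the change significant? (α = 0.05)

t = d̄/(s_d/√n) = -4/(8/√15) = -1.936. df = 14, critical t = ±2.145. Fail to reject H₀.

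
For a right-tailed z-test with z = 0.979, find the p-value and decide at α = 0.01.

p = P(Z > 0.979) = 1 - Φ(0.979) ≈ 0.1638. Since p ≥ 0.01, fail to reject H₀ (not significant) at α = 0.01.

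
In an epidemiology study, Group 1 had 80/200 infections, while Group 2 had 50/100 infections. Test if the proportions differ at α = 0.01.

p̂₁ = 0.4, p̂₂ = 0.5, pooled p̂ = 0.433. z = -1.648. Critical: ±2.576. Fail to reject H₀.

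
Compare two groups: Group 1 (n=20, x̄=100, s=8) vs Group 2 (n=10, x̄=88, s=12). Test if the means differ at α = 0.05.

Pooled sp = 9.47. t = 3.271, df = 28. Critical t = ±2.048. Reject H₀.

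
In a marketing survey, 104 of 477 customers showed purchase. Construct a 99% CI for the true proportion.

p̂ = 0.218. CI = p̂ ± z*√(p̂(1-p̂)/n) = (0.169, 0.267)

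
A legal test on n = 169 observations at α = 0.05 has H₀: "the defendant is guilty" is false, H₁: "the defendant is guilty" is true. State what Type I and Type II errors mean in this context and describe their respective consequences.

Type I (false positive): concluding that the defendant is guilty when it is not — convicting an innocent person. Type II (false negative): failing to conclude that the defendant is guilty when it is — acquitting a guilty person. Which is costlier depends on domain priorities and is a judgement call rather than a statistical fact.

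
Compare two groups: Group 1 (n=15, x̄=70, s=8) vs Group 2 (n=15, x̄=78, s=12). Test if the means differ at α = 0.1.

Pooled sp = 10.2. t = -2.148, df = 28. Critical t = ±1.701. Reject H₀.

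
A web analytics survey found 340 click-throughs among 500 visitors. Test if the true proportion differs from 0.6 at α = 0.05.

p̂ = 0.68, p₀ = 0.6. z = (p̂ - p₀)/√(p₀(1-p₀)/n) = 3.651. Critical: ±1.96. Reject H₀.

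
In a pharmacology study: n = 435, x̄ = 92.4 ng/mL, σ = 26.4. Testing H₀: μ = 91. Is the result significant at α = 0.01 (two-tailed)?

z = (92.4 - 91)/(26.4/√435) = 1.106. Since |z| ≤ 2.576, not significant at α = 0.01.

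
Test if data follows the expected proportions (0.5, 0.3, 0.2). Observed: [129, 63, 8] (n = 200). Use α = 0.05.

Expected: [100.0, 60.0, 40.0]. χ² = 34.16. df = 2, critical = 5.991. Reject H₀.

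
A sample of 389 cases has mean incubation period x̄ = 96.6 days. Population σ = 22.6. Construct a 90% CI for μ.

CI = x̄ ± z*(σ/√n) = 96.6 ± 1.645(22.6/√389) = 96.6 ± 1.88 = (94.72, 98.48)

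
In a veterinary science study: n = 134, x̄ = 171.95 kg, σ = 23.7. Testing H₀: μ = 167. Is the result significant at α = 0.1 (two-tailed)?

z = (171.95 - 167)/(23.7/√134) = 2.418. Since |z| > 1.645, significant at α = 0.1.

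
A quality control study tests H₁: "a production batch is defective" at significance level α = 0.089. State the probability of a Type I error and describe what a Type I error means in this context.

P(Type I error) = α = 0.089. A Type I error is rejecting H₀ when H₀ is actually true (false positive) — here, concluding that a production batch is defective when in fact this is not the case. Consequence: scrapping a good batch — wasted material and cost for no reason.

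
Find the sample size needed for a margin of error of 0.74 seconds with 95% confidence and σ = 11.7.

n = (z*σ/E)² = (1.96×11.7/0.74)² = 960.3 → n = 961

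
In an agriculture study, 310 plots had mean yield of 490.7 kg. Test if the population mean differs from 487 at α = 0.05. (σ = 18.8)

z = (x̄ - μ₀)/(σ/√n) = (490.7 - 487)/(18.8/√310) = 3.465. Critical value: ±1.96. Since |3.465| > 1.96, Reject H₀.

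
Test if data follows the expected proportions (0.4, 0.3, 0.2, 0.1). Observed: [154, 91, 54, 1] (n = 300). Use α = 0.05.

Expected: [120.0, 90.0, 60.0, 30.0]. χ² = 38.278. df = 3, critical = 7.815. Reject H₀.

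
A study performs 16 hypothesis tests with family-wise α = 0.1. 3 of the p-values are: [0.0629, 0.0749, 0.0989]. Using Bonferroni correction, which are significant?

Bonferroni α = 0.1/16 = 0.00625. None of the given p-values are significant.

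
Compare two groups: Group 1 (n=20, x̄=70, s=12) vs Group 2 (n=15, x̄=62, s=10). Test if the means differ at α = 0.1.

Pooled sp = 11.2. t = 2.092, df = 33. Critical t = ±1.692. Reject H₀.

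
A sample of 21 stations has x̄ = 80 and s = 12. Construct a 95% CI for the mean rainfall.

CI = x̄ ± t*(s/√n) = 80 ± 2.086(12/√21) = (74.54, 85.46)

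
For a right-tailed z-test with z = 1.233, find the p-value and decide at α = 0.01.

p = P(Z > 1.233) = 1 - Φ(1.233) ≈ 0.1088. Since p ≥ 0.01, fail to reject H₀ (not significant) at α = 0.01.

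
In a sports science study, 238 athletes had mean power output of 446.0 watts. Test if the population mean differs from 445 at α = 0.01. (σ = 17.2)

z = (x̄ - μ₀)/(σ/√n) = (446.0 - 445)/(17.2/√238) = 0.897. Critical value: ±2.576. Since |0.897| ≤ 2.576, Fail to reject H₀.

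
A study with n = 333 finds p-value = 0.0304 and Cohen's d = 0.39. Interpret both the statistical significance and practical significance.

Statistically significant (p = 0.0304 < 0.05). Cohen's d = 0.39 indicates a small effect size. Both statistical and practical significance should be considered.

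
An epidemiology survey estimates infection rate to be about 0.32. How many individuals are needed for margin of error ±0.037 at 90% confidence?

n = z²p(1-p)/E² = 1.645²×0.32×0.68/0.037² = 430.1 → n = 431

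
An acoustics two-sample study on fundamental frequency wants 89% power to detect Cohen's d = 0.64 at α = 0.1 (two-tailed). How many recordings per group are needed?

z_{α/2} = 1.645, z_β = Φ⁻¹(0.89) = 1.227. For medium effect (d = 0.64): n per group = 2(z_{α/2} + z_β)²/d² = 2(1.645 + 1.227)²/0.64² = 40.3 → 41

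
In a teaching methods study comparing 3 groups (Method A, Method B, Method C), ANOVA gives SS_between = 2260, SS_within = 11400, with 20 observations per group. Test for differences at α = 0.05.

df_between = 2, df_within = 57. F = MS_between/MS_within = 1130.0/200.0 = 5.65. F_crit ≈ 3.159. Reject H₀. At least one mean differs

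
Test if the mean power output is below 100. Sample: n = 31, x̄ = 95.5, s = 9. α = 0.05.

t = (95.5 - 100)/(9/√31) = -2.784, df = 30. Critical t = -1.697. Reject H₀.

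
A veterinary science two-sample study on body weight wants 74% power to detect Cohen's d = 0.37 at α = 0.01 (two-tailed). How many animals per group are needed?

z_{α/2} = 2.576, z_β = Φ⁻¹(0.74) = 0.643. For small effect (d = 0.37): n per group = 2(z_{α/2} + z_β)²/d² = 2(2.576 + 0.643)²/0.37² = 151.4 → 152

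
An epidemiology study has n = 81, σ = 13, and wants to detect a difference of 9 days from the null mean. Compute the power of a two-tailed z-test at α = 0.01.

SE = σ/√n = 13/√81 = 1.444. Non-centrality λ = d/SE = 9/1.444 = 6.231. Power ≈ Φ(λ - z_{α/2}) = Φ(6.231 - 2.576) = Φ(3.655) = 1.0.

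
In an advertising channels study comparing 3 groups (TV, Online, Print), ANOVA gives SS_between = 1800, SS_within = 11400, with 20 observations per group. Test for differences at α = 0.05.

df_between = 2, df_within = 57. F = MS_between/MS_within = 900.0/200.0 = 4.5. F_crit ≈ 3.159. Reject H₀. At least one mean differs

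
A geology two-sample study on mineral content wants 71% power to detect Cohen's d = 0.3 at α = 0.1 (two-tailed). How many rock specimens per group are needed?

z_{α/2} = 1.645, z_β = Φ⁻¹(0.71) = 0.553. For small effect (d = 0.3): n per group = 2(z_{α/2} + z_β)²/d² = 2(1.645 + 0.553)²/0.3² = 107.4 → 108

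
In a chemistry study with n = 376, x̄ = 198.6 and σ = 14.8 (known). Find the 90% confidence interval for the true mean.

CI = x̄ ± z*(σ/√n) = 198.6 ± 1.645(14.8/√376) = 198.6 ± 1.26 = (197.34, 199.86)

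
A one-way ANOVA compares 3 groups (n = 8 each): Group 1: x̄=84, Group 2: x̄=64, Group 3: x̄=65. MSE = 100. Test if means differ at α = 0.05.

Grand mean = 71.0. SS_between = 2032.0, MS_between = 1016.0. F = 10.16, F_crit ≈ 3.467. Reject H₀.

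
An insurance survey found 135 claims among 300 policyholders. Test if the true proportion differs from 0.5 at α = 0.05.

p̂ = 0.45, p₀ = 0.5. z = (p̂ - p₀)/√(p₀(1-p₀)/n) = -1.732. Critical: ±1.96. Fail to reject H₀.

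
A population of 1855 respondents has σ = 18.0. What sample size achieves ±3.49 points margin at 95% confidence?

Without FPC: n₀ = (1.96×18.0/3.49)² = 102.19. With FPC: n = n₀N/(n₀+N-1) = 96.9 → n = 97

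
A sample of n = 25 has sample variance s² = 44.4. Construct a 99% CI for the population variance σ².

df = 24. χ²_{0.005} = 45.559, χ²_{0.995} = 9.886. CI for σ² = ((n-1)s²/χ²_{α/2}, (n-1)s²/χ²_{1-α/2}) = (24·44.4/45.559, 24·44.4/9.886) = (23.39, 107.79)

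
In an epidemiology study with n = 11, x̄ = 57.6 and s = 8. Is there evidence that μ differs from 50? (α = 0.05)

t = (x̄ - μ₀)/(s/√n) = (57.6 - 50)/(8/√11) = 3.151. df = 10, critical t = ±2.228. Reject H₀.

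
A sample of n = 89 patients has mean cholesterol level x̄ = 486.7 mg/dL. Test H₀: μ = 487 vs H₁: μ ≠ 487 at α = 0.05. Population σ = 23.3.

z = (x̄ - μ₀)/(σ/√n) = (486.7 - 487)/(23.3/√89) = -0.121. Critical value: ±1.96. Since |-0.121| ≤ 1.96, Fail to reject H₀.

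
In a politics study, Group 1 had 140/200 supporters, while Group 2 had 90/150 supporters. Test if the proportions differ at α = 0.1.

p̂₁ = 0.7, p̂₂ = 0.6, pooled p̂ = 0.657. z = 1.95. Critical: ±1.645. Reject H₀.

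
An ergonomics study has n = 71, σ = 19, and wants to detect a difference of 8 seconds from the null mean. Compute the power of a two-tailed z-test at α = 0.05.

SE = σ/√n = 19/√71 = 2.255. Non-centrality λ = d/SE = 8/2.255 = 3.548. Power ≈ Φ(λ - z_{α/2}) = Φ(3.548 - 1.96) = Φ(1.588) = 0.944.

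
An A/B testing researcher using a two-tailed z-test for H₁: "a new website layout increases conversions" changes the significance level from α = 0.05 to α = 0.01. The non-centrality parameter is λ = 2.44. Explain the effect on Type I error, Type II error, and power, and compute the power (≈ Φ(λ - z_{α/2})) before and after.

Decreasing α from 0.05 to 0.01:
• Type I error rate decreases (α is the Type I rate by definition).
• Critical value moves from z_{α/2} = 1.96 to 2.576, so power = Φ(λ - z_{α/2}) goes from Φ(2.44 - 1.96) = 0.684 to Φ(2.44 - 2.576) = 0.446.
• Type II error rate β = 1 - power therefore increases (0.316 → 0.554).
Appropriate when false positives are costly — here, rolling out a layout that doesn't actually help — wasted engineering effort.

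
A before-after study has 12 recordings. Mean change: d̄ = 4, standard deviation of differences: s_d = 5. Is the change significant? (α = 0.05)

t = d̄/(s_d/√n) = 4/(5/√12) = 2.771. df = 11, critical t = ±2.201. Reject H₀.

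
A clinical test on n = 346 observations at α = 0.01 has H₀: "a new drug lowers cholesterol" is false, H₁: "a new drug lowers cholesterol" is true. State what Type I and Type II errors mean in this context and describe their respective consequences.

Type I (false positive): concluding that a new drug lowers cholesterol when it is not — approving an ineffective drug — patients take a useless medication and may skip effective alternatives. Type II (false negative): failing to conclude that a new drug lowers cholesterol when it is — shelving an effective drug — patients miss out on a treatment that would have helped. Which is costlier depends on domain priorities and is a judgement call rather than a statistical fact.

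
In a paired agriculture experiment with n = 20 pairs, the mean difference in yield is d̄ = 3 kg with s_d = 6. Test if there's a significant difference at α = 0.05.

t = d̄/(s_d/√n) = 3/(6/√20) = 2.236. df = 19, critical t = ±2.093. Reject H₀.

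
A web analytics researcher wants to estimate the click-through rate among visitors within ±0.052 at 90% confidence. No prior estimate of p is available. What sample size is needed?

Conservative approach: use p = 0.5 (maximizes p(1-p) = 0.25). n = z²(0.25)/E² = 1.645²×0.25/0.052² = 250.2 → n = 251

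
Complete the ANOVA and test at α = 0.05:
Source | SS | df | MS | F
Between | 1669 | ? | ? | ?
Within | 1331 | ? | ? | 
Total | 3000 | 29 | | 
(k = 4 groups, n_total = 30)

df_between = 3, df_within = 26. MS_between = 556.33, MS_within = 51.19. F = 10.868, F_crit ≈ 2.975. Reject H₀.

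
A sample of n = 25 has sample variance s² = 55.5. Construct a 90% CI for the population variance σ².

df = 24. χ²_{0.05} = 36.415, χ²_{0.95} = 13.848. CI for σ² = ((n-1)s²/χ²_{α/2}, (n-1)s²/χ²_{1-α/2}) = (24·55.5/36.415, 24·55.5/13.848) = (36.58, 96.19)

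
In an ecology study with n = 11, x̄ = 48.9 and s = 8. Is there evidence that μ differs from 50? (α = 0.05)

t = (x̄ - μ₀)/(s/√n) = (48.9 - 50)/(8/√11) = -0.456. df = 10, critical t = ±2.228. Fail to reject H₀.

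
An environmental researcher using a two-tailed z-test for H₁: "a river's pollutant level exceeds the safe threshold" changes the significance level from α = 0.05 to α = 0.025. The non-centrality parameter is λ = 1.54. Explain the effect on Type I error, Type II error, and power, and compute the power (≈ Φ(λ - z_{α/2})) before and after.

Decreasing α from 0.05 to 0.025:
• Type I error rate decreases (α is the Type I rate by definition).
• Critical value moves from z_{α/2} = 1.96 to 2.241, so power = Φ(λ - z_{α/2}) goes from Φ(1.54 - 1.96) = 0.337 to Φ(1.54 - 2.241) = 0.242.
• Type II error rate β = 1 - power therefore increases (0.663 → 0.758).
Appropriate when false positives are costly — here, shutting down a compliant factory unnecessarily.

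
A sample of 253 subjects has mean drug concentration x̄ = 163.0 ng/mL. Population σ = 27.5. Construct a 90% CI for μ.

CI = x̄ ± z*(σ/√n) = 163.0 ± 1.645(27.5/√253) = 163.0 ± 2.84 = (160.16, 165.84)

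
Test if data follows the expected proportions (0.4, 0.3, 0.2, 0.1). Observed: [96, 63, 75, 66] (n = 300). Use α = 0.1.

Expected: [120.0, 90.0, 60.0, 30.0]. χ² = 59.85. df = 3, critical = 6.251. Reject H₀.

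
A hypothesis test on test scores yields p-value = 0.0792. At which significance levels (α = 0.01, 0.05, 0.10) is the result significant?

p = 0.0792. Significant at: α = 0.1.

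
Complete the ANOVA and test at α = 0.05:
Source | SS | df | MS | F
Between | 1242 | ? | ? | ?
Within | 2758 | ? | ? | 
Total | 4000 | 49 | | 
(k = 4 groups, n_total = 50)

df_between = 3, df_within = 46. MS_between = 414.0, MS_within = 59.96. F = 6.905, F_crit ≈ 2.807. Reject H₀.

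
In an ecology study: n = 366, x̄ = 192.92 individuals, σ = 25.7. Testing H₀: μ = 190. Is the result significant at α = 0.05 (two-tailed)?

z = (192.92 - 190)/(25.7/√366) = 2.174. Since |z| > 1.96, significant at α = 0.05.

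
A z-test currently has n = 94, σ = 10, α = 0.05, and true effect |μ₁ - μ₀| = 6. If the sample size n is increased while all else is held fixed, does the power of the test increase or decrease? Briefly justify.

Power increases: a larger n shrinks the standard error σ/√n, moving the sampling distribution under H₁ further from the critical value.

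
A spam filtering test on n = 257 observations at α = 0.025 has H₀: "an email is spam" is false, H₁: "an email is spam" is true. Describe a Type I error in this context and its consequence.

Type I error: rejecting H₀ when it is true — concluding that an email is spam when in fact it is not. Consequence: a legitimate email is sent to the spam folder and the user misses it.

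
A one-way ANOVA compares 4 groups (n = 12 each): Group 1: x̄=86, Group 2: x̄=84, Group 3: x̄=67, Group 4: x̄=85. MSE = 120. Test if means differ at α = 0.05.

Grand mean = 80.5. SS_between = 2940.0, MS_between = 980.0. F = 8.167, F_crit ≈ 2.816. Reject H₀.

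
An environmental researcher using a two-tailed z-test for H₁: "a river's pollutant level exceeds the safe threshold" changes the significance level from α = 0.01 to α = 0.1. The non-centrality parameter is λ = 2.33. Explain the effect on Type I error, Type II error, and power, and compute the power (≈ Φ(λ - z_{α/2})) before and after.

Increasing α from 0.01 to 0.1:
• Type I error rate increases (α is the Type I rate by definition).
• Critical value moves from z_{α/2} = 2.576 to 1.645, so power = Φ(λ - z_{α/2}) goes from Φ(2.33 - 2.576) = 0.403 to Φ(2.33 - 1.645) = 0.753.
• Type II error rate β = 1 - power therefore decreases (0.597 → 0.247).
Appropriate when false negatives are costly — here, allowing unsafe pollution to continue.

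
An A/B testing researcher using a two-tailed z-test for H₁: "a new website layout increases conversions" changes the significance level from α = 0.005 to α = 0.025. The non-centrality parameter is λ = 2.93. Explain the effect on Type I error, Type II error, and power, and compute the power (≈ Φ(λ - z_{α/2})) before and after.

Increasing α from 0.005 to 0.025:
• Type I error rate increases (α is the Type I rate by definition).
• Critical value moves from z_{α/2} = 2.807 to 2.241, so power = Φ(λ - z_{α/2}) goes from Φ(2.93 - 2.807) = 0.549 to Φ(2.93 - 2.241) = 0.755.
• Type II error rate β = 1 - power therefore decreases (0.451 → 0.245).
Appropriate when false negatives are costly — here, discarding a layout that would have improved conversions — lost revenue.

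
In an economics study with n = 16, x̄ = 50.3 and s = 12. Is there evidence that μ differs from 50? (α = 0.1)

t = (x̄ - μ₀)/(s/√n) = (50.3 - 50)/(12/√16) = 0.1. df = 15, critical t = ±1.753. Fail to reject H₀.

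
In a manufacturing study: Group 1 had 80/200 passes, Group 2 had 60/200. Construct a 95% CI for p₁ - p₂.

p̂₁ = 0.4, p̂₂ = 0.3. Difference = 0.1. CI = (0.007, 0.193)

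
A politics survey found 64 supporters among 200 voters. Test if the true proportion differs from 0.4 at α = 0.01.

p̂ = 0.32, p₀ = 0.4. z = (p̂ - p₀)/√(p₀(1-p₀)/n) = -2.309. Critical: ±2.576. Fail to reject H₀.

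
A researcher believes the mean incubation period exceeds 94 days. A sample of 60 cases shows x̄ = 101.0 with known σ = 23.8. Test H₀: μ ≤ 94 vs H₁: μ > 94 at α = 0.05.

z = 2.278. Critical value: 1.645. Reject H₀.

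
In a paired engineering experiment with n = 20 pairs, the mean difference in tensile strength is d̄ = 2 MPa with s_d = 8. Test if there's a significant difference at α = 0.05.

t = d̄/(s_d/√n) = 2/(8/√20) = 1.118. df = 19, critical t = ±2.093. Fail to reject H₀.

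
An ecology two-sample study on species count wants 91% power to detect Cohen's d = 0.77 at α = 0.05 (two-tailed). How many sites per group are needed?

z_{α/2} = 1.96, z_β = Φ⁻¹(0.91) = 1.341. For medium effect (d = 0.77): n per group = 2(z_{α/2} + z_β)²/d² = 2(1.96 + 1.341)²/0.77² = 36.8 → 37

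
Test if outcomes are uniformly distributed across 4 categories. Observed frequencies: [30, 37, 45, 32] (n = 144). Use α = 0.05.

Expected = 36 each. χ² = Σ(O-E)²/E = 3.722. df = 3, critical value = 7.815. Fail to reject H₀.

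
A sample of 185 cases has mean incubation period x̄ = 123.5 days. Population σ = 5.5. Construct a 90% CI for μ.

CI = x̄ ± z*(σ/√n) = 123.5 ± 1.645(5.5/√185) = 123.5 ± 0.67 = (122.83, 124.17)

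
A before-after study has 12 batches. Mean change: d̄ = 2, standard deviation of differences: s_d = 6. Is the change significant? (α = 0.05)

t = d̄/(s_d/√n) = 2/(6/√12) = 1.155. df = 11, critical t = ±2.201. Fail to reject H₀.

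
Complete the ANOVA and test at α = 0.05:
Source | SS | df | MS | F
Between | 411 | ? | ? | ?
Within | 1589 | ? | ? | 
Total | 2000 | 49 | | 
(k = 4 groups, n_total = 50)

df_between = 3, df_within = 46. MS_between = 137.0, MS_within = 34.54. F = 3.966, F_crit ≈ 2.807. Reject H₀.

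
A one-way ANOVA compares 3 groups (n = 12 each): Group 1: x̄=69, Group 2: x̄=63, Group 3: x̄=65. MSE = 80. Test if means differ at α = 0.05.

Grand mean = 65.67. SS_between = 224.0, MS_between = 112.0. F = 1.4, F_crit ≈ 3.285. Fail to reject H₀.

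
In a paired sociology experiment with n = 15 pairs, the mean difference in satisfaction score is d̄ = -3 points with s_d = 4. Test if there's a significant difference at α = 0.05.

t = d̄/(s_d/√n) = -3/(4/√15) = -2.905. df = 14, critical t = ±2.145. Reject H₀.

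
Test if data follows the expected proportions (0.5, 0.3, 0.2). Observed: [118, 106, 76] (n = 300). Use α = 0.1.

Expected: [150.0, 90.0, 60.0]. χ² = 13.938. df = 2, critical = 4.605. Reject H₀.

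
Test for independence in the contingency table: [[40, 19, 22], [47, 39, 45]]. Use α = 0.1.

χ² = 3.773. df = 2, critical = 4.605. Fail to reject H₀. No evidence of dependence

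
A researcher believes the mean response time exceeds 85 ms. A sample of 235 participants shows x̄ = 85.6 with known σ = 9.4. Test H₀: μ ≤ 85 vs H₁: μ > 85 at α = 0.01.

z = 0.978. Critical value: 2.33. Fail to reject H₀.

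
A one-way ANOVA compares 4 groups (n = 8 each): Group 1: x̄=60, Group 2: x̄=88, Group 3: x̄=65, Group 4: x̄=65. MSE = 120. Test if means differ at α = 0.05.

Grand mean = 69.5. SS_between = 3784.0, MS_between = 1261.33. F = 10.511, F_crit ≈ 2.947. Reject H₀.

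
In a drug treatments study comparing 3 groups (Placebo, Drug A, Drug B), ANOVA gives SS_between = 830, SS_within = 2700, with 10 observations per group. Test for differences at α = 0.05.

df_between = 2, df_within = 27. F = MS_between/MS_within = 415.0/100.0 = 4.15. F_crit ≈ 3.354. Reject H₀. At least one mean differs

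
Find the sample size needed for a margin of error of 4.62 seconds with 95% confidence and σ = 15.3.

n = (z*σ/E)² = (1.96×15.3/4.62)² = 42.1 → n = 43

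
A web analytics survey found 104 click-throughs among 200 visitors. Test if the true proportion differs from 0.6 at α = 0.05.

p̂ = 0.52, p₀ = 0.6. z = (p̂ - p₀)/√(p₀(1-p₀)/n) = -2.309. Critical: ±1.96. Reject H₀.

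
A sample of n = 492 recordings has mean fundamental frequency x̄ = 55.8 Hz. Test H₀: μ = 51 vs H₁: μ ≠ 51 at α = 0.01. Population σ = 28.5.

z = (x̄ - μ₀)/(σ/√n) = (55.8 - 51)/(28.5/√492) = 3.736. Critical value: ±2.576. Since |3.736| > 2.576, Reject H₀.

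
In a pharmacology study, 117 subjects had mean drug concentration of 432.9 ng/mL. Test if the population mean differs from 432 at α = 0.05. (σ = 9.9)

z = (x̄ - μ₀)/(σ/√n) = (432.9 - 432)/(9.9/√117) = 0.983. Critical value: ±1.96. Since |0.983| ≤ 1.96, Fail to reject H₀.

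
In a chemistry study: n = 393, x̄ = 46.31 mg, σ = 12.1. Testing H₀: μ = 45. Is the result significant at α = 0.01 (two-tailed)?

z = (46.31 - 45)/(12.1/√393) = 2.146. Since |z| ≤ 2.576, not significant at α = 0.01.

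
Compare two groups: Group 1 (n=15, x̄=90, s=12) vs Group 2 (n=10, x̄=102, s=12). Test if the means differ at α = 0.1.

Pooled sp = 12.0. t = -2.449, df = 23. Critical t = ±1.714. Reject H₀.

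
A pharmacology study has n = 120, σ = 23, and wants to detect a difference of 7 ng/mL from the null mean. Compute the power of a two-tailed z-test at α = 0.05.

SE = σ/√n = 23/√120 = 2.1. Non-centrality λ = d/SE = 7/2.1 = 3.334. Power ≈ Φ(λ - z_{α/2}) = Φ(3.334 - 1.96) = Φ(1.374) = 0.915.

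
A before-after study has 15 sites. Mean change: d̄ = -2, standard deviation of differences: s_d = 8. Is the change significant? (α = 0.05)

t = d̄/(s_d/√n) = -2/(8/√15) = -0.968. df = 14, critical t = ±2.145. Fail to reject H₀.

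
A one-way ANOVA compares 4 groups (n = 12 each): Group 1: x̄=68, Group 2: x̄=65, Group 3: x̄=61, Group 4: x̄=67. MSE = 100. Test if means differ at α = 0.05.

Grand mean = 65.25. SS_between = 345.0, MS_between = 115.0. F = 1.15, F_crit ≈ 2.816. Fail to reject H₀.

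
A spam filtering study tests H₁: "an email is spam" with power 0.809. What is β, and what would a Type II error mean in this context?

β = 1 - power = 1 - 0.809 = 0.191. A Type II error is failing to reject H₀ when H₀ is false (false negative) — here, failing to conclude that an email is spam when in fact it is true. Consequence: a spam email lands in the inbox.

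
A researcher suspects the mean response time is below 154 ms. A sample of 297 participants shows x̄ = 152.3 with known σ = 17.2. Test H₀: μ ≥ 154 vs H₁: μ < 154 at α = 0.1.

z = -1.703. Critical value: -1.28. Reject H₀.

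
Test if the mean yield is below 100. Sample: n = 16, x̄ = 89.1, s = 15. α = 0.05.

t = (89.1 - 100)/(15/√16) = -2.907, df = 15. Critical t = -1.753. Reject H₀.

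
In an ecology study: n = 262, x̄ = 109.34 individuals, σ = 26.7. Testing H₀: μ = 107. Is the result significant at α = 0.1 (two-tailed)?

z = (109.34 - 107)/(26.7/√262) = 1.419. Since |z| ≤ 1.645, not significant at α = 0.1.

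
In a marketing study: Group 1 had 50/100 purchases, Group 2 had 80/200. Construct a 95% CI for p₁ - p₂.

p̂₁ = 0.5, p̂₂ = 0.4. Difference = 0.1. CI = (-0.019, 0.219)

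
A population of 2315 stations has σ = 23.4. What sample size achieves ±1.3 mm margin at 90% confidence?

Without FPC: n₀ = (1.645×23.4/1.3)² = 876.752. With FPC: n = n₀N/(n₀+N-1) = 636.1 → n = 637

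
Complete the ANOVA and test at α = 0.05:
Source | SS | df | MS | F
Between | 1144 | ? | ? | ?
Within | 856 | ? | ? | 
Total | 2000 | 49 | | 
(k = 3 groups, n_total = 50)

df_between = 2, df_within = 47. MS_between = 572.0, MS_within = 18.21. F = 31.407, F_crit ≈ 3.195. Reject H₀.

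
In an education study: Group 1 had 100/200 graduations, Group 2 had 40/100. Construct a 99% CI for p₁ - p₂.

p̂₁ = 0.5, p̂₂ = 0.4. Difference = 0.1. CI = (-0.056, 0.256)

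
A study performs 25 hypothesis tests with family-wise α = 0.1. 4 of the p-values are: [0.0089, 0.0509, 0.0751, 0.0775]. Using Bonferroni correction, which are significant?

Bonferroni α = 0.1/25 = 0.004. None of the given p-values are significant.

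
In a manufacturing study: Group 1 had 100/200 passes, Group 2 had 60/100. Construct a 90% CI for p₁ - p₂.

p̂₁ = 0.5, p̂₂ = 0.6. Difference = -0.1. CI = (-0.199, -0.001)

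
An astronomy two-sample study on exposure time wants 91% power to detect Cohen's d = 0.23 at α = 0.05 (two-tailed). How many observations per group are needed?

z_{α/2} = 1.96, z_β = Φ⁻¹(0.91) = 1.341. For small effect (d = 0.23): n per group = 2(z_{α/2} + z_β)²/d² = 2(1.96 + 1.341)²/0.23² = 412.0 → 412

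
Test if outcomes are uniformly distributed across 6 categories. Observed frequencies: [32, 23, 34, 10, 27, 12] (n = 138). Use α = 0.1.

Expected = 23 each. χ² = Σ(O-E)²/E = 22.087. df = 5, critical value = 9.236. Reject H₀.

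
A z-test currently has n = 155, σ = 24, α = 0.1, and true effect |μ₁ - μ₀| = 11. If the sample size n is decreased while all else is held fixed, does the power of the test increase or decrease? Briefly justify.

Power decreases: a smaller n inflates the standard error σ/√n, pulling the sampling distribution under H₁ back toward the critical value.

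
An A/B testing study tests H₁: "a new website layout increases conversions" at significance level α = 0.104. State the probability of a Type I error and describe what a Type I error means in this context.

P(Type I error) = α = 0.104. A Type I error is rejecting H₀ when H₀ is actually true (false positive) — here, concluding that a new website layout increases conversions when in fact this is not the case. Consequence: rolling out a layout that doesn't actually help — wasted engineering effort.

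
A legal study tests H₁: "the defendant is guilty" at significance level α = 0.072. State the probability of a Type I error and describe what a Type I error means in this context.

P(Type I error) = α = 0.072. A Type I error is rejecting H₀ when H₀ is actually true (false positive) — here, concluding that the defendant is guilty when in fact this is not the case. Consequence: convicting an innocent person.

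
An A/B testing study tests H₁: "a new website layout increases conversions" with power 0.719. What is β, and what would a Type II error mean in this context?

β = 1 - power = 1 - 0.719 = 0.281. A Type II error is failing to reject H₀ when H₀ is false (false negative) — here, failing to conclude that a new website layout increases conversions when in fact it is true. Consequence: discarding a layout that would have improved conversions — lost revenue.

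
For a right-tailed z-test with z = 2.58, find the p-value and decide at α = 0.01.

p = P(Z > 2.58) = 1 - Φ(2.58) ≈ 0.0049. Since p < 0.01, reject H₀ (significant) at α = 0.01.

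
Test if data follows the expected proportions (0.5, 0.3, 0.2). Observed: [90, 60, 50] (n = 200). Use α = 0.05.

Expected: [100.0, 60.0, 40.0]. χ² = 3.5. df = 2, critical = 5.991. Fail to reject H₀.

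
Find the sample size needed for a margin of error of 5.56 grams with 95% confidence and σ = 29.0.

n = (z*σ/E)² = (1.96×29.0/5.56)² = 104.5 → n = 105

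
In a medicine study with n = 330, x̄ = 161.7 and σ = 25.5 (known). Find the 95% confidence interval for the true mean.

CI = x̄ ± z*(σ/√n) = 161.7 ± 1.96(25.5/√330) = 161.7 ± 2.75 = (158.95, 164.45)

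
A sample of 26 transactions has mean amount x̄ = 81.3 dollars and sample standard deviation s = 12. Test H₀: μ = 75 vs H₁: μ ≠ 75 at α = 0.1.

t = (x̄ - μ₀)/(s/√n) = (81.3 - 75)/(12/√26) = 2.677. df = 25, critical t = ±1.708. Reject H₀.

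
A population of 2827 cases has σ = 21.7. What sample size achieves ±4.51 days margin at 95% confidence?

Without FPC: n₀ = (1.96×21.7/4.51)² = 88.936. With FPC: n = n₀N/(n₀+N-1) = 86.3 → n = 87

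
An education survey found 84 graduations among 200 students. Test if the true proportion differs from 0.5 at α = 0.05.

p̂ = 0.42, p₀ = 0.5. z = (p̂ - p₀)/√(p₀(1-p₀)/n) = -2.263. Critical: ±1.96. Reject H₀.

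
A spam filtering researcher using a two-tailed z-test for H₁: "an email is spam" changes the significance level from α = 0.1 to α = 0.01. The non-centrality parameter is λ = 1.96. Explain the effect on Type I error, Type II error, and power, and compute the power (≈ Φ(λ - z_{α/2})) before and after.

Decreasing α from 0.1 to 0.01:
• Type I error rate decreases (α is the Type I rate by definition).
• Critical value moves from z_{α/2} = 1.645 to 2.576, so power = Φ(λ - z_{α/2}) goes from Φ(1.96 - 1.645) = 0.624 to Φ(1.96 - 2.576) = 0.269.
• Type II error rate β = 1 - power therefore increases (0.376 → 0.731).
Appropriate when false positives are costly — here, a legitimate email is sent to the spam folder and the user misses it.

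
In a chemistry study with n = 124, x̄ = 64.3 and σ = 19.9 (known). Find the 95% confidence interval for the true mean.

CI = x̄ ± z*(σ/√n) = 64.3 ± 1.96(19.9/√124) = 64.3 ± 3.5 = (60.8, 67.8)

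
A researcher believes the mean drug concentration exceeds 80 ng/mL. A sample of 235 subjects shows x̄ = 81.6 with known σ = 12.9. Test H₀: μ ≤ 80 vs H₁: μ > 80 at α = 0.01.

z = 1.901. Critical value: 2.33. Fail to reject H₀.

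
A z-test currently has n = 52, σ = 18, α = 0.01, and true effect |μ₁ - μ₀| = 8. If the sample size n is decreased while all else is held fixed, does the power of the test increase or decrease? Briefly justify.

Power decreases: a smaller n inflates the standard error σ/√n, pulling the sampling distribution under H₁ back toward the critical value.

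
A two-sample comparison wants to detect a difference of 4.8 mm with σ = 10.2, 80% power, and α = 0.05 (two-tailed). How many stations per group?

n per group = 2(z_α/2 + z_β)²σ²/d² = 2×(1.96 + 0.84)²×10.2²/4.8² = 70.8 → n = 71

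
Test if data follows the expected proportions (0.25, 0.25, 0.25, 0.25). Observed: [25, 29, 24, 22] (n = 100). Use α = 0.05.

Expected: [25.0, 25.0, 25.0, 25.0]. χ² = 1.04. df = 3, critical = 7.815. Fail to reject H₀.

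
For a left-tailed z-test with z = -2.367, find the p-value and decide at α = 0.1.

p = P(Z < -2.367) = Φ(-2.367) ≈ 0.009. Since p < 0.1, reject H₀ (significant) at α = 0.1.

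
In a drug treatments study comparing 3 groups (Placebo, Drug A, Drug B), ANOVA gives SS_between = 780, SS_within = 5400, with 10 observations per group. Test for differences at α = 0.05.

df_between = 2, df_within = 27. F = MS_between/MS_within = 390.0/200.0 = 1.95. F_crit ≈ 3.354. Fail to reject H₀.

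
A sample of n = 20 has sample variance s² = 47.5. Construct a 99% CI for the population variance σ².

df = 19. χ²_{0.005} = 38.582, χ²_{0.995} = 6.844. CI for σ² = ((n-1)s²/χ²_{α/2}, (n-1)s²/χ²_{1-α/2}) = (19·47.5/38.582, 19·47.5/6.844) = (23.39, 131.87)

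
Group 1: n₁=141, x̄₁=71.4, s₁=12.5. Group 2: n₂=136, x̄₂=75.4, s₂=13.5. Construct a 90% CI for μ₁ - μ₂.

Difference = -4.0. SE = √(12.5²/141 + 13.5²/136) = 1.565. CI = (-6.57, -1.43)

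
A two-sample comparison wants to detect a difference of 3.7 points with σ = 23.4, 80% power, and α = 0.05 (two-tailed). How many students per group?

n per group = 2(z_α/2 + z_β)²σ²/d² = 2×(1.96 + 0.84)²×23.4²/3.7² = 627.2 → n = 628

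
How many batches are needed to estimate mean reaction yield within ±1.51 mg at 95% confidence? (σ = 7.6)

n = (z*σ/E)² = (1.96×7.6/1.51)² = 97.3 → n = 98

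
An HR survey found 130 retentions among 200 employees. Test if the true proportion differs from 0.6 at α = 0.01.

p̂ = 0.65, p₀ = 0.6. z = (p̂ - p₀)/√(p₀(1-p₀)/n) = 1.443. Critical: ±2.576. Fail to reject H₀.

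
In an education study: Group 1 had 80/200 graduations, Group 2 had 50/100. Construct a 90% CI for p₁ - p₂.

p̂₁ = 0.4, p̂₂ = 0.5. Difference = -0.1. CI = (-0.2, 0.0)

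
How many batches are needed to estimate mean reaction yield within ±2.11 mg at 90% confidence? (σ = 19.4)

n = (z*σ/E)² = (1.645×19.4/2.11)² = 228.8 → n = 229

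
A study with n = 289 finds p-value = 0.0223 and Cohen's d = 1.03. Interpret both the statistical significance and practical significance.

Statistically significant (p = 0.0223 < 0.05). Cohen's d = 1.03 indicates a large effect size. Both statistical and practical significance should be considered.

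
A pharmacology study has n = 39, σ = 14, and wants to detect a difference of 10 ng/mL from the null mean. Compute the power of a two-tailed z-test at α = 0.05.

SE = σ/√n = 14/√39 = 2.242. Non-centrality λ = d/SE = 10/2.242 = 4.461. Power ≈ Φ(λ - z_{α/2}) = Φ(4.461 - 1.96) = Φ(2.501) = 0.994.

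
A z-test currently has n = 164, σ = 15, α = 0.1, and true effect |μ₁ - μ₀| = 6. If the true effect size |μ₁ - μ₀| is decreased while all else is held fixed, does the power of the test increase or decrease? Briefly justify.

Power decreases: a smaller true effect decreases the non-centrality λ = |μ₁ - μ₀|/(σ/√n).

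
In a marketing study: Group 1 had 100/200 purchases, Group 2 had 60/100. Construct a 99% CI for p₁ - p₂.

p̂₁ = 0.5, p̂₂ = 0.6. Difference = -0.1. CI = (-0.256, 0.056)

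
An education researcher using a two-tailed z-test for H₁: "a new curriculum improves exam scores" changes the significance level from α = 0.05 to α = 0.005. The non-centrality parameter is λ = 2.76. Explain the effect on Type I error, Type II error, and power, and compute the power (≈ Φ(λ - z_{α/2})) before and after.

Decreasing α from 0.05 to 0.005:
• Type I error rate decreases (α is the Type I rate by definition).
• Critical value moves from z_{α/2} = 1.96 to 2.807, so power = Φ(λ - z_{α/2}) goes from Φ(2.76 - 1.96) = 0.788 to Φ(2.76 - 2.807) = 0.481.
• Type II error rate β = 1 - power therefore increases (0.212 → 0.519).
Appropriate when false positives are costly — here, adopting a curriculum that gives no real benefit — disruption for nothing.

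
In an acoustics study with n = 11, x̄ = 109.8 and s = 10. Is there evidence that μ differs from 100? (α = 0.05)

t = (x̄ - μ₀)/(s/√n) = (109.8 - 100)/(10/√11) = 3.25. df = 10, critical t = ±2.228. Reject H₀.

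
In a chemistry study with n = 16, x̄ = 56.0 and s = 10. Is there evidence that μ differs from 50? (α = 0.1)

t = (x̄ - μ₀)/(s/√n) = (56.0 - 50)/(10/√16) = 2.4. df = 15, critical t = ±1.753. Reject H₀.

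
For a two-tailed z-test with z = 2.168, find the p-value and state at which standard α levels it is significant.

p = 2·P(Z > |2.168|) = 2·(1 - Φ(2.168)) ≈ 0.0302. Significant at α = 0.1; Significant at α = 0.05.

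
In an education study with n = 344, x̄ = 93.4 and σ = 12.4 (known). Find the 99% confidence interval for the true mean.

CI = x̄ ± z*(σ/√n) = 93.4 ± 2.576(12.4/√344) = 93.4 ± 1.72 = (91.68, 95.12)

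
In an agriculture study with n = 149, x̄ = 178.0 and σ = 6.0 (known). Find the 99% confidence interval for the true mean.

CI = x̄ ± z*(σ/√n) = 178.0 ± 2.576(6.0/√149) = 178.0 ± 1.27 = (176.73, 179.27)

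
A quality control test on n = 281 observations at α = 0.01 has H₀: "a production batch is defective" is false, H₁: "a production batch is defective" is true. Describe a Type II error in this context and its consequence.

Type II error: failing to reject H₀ when it is false — concluding that a production batch is defective is not supported when in fact it is. Consequence: shipping a defective batch — faulty products reach customers.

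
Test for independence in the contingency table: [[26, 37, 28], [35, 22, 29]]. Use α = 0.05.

χ² = 5.022. df = 2, critical = 5.991. Fail to reject H₀. No evidence of dependence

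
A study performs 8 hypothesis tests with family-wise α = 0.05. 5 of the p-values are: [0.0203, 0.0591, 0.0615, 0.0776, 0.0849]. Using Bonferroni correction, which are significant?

Bonferroni α = 0.05/8 = 0.00625. None of the given p-values are significant.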